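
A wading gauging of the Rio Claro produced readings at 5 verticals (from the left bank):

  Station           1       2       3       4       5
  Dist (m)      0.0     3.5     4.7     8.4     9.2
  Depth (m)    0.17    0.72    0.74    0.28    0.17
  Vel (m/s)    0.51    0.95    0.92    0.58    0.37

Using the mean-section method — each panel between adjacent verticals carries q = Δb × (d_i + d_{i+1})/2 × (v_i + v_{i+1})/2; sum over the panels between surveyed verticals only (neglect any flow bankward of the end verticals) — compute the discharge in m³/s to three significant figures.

3.46 m³/s

Panel 1-2: Δb = 3.5 m, d̄ = (0.17+0.72)/2 = 0.445, v̄ = (0.51+0.95)/2 = 0.73 → q = 3.5×0.445×0.73 = 1.137 m³/s
Panel 2-3: Δb = 1.2 m, d̄ = (0.72+0.74)/2 = 0.73, v̄ = (0.95+0.92)/2 = 0.935 → q = 1.2×0.73×0.935 = 0.8191 m³/s
Panel 3-4: Δb = 3.7 m, d̄ = (0.74+0.28)/2 = 0.51, v̄ = (0.92+0.58)/2 = 0.75 → q = 3.7×0.51×0.75 = 1.415 m³/s
Panel 4-5: Δb = 0.8 m, d̄ = (0.28+0.17)/2 = 0.225, v̄ = (0.58+0.37)/2 = 0.475 → q = 0.8×0.225×0.475 = 0.08550 m³/s
Q = Σ q = 3.457 m³/s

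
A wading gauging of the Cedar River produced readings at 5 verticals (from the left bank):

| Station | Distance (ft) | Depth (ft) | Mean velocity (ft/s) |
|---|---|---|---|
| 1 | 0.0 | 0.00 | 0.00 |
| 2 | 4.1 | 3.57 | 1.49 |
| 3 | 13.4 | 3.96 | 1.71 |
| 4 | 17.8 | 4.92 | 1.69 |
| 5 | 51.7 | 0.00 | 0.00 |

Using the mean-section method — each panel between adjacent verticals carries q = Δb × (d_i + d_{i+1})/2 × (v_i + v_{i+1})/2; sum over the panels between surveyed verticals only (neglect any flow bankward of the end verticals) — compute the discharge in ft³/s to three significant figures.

165 ft³/s

Panel 1-2: Δb = 4.1 ft, d̄ = (0.00+3.57)/2 = 1.785, v̄ = (0.00+1.49)/2 = 0.745 → q = 4.1×1.785×0.745 = 5.452 ft³/s
Panel 2-3: Δb = 9.3 ft, d̄ = (3.57+3.96)/2 = 3.765, v̄ = (1.49+1.71)/2 = 1.6 → q = 9.3×3.765×1.6 = 56.02 ft³/s
Panel 3-4: Δb = 4.4 ft, d̄ = (3.96+4.92)/2 = 4.44, v̄ = (1.71+1.69)/2 = 1.7 → q = 4.4×4.44×1.7 = 33.21 ft³/s
Panel 4-5: Δb = 33.9 ft, d̄ = (4.92+0.00)/2 = 2.46, v̄ = (1.69+0.00)/2 = 0.845 → q = 33.9×2.46×0.845 = 70.47 ft³/s
Q = Σ q = 165.2 ft³/s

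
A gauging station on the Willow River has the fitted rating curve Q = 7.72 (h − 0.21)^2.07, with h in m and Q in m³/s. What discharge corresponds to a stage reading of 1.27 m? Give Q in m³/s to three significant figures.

Q = 7.72 × (1.27 − 0.21)^2.07 = 7.72 × 1.06^2.07 = 8.710 m³/s

8.71 m³/s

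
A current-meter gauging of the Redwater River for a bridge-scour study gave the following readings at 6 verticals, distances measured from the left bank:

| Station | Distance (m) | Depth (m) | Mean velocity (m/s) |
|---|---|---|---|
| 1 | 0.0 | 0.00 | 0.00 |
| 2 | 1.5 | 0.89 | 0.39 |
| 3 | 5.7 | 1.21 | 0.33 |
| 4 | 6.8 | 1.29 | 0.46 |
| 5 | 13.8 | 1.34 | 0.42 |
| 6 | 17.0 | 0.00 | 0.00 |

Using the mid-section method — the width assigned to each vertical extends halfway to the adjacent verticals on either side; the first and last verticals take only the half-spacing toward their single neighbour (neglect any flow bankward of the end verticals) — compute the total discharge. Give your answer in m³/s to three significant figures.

7.32 m³/s

w_2 = (5.7 − 0.0)/2 = 2.85 m; q_2 = 0.39 × 0.89 × 2.85 = 0.9892 m³/s
w_3 = (6.8 − 1.5)/2 = 2.65 m; q_3 = 0.33 × 1.21 × 2.65 = 1.058 m³/s
w_4 = (13.8 − 5.7)/2 = 4.05 m; q_4 = 0.46 × 1.29 × 4.05 = 2.403 m³/s
w_5 = (17.0 − 6.8)/2 = 5.1 m; q_5 = 0.42 × 1.34 × 5.1 = 2.870 m³/s
Stations 1, 6 contribute zero (depth or velocity is 0).
Q = Σ qᵢ = 7.321 m³/s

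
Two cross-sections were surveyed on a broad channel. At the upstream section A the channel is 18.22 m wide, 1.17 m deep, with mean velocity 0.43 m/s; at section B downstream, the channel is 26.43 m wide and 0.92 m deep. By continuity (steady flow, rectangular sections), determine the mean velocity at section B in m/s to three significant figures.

0.377 m/s

Q = A₁V₁ = (18.22×1.17) × 0.43 = 9.166 m³/s
A₂ = 26.43 × 0.92 = 24.32 m²
V₂ = Q/A₂ = 9.166/24.32 = 0.3770 m/s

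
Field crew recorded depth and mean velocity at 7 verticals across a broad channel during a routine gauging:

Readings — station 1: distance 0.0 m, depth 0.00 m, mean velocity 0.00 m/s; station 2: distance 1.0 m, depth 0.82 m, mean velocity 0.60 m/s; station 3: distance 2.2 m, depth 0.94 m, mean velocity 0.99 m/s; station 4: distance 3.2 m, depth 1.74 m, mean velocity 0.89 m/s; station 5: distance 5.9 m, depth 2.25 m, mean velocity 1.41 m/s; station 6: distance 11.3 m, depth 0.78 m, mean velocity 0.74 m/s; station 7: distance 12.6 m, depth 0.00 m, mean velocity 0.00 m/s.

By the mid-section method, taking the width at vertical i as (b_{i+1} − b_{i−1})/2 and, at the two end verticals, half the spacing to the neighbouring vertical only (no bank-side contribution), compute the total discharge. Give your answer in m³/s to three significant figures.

w_2 = (2.2 − 0.0)/2 = 1.1 m; q_2 = 0.60 × 0.82 × 1.1 = 0.5412 m³/s
w_3 = (3.2 − 1.0)/2 = 1.1 m; q_3 = 0.99 × 0.94 × 1.1 = 1.024 m³/s
w_4 = (5.9 − 2.2)/2 = 1.85 m; q_4 = 0.89 × 1.74 × 1.85 = 2.865 m³/s
w_5 = (11.3 − 3.2)/2 = 4.05 m; q_5 = 1.41 × 2.25 × 4.05 = 12.85 m³/s
w_6 = (12.6 − 5.9)/2 = 3.35 m; q_6 = 0.74 × 0.78 × 3.35 = 1.934 m³/s
Stations 1, 7 contribute zero (depth or velocity is 0).
Q = Σ qᵢ = 19.21 m³/s

19.2 m³/s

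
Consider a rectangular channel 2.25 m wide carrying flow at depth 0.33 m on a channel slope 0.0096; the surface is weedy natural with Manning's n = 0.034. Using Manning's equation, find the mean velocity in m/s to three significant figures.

A = b·y = 2.25 × 0.33 = 0.7425 m²
P = b + 2y = 2.25 + 2×0.33 = 2.910 m
R = A/P = 0.7425/2.910 = 0.2552 m
Q = (1/n)·A·R^(2/3)·S^(1/2) = (1/0.034) × 0.7425 × 0.2552^(2/3) × 0.0096^(1/2) = 0.8608 m³/s
V = Q/A = 0.8608/0.7425 = 1.159 m/s

1.16 m/s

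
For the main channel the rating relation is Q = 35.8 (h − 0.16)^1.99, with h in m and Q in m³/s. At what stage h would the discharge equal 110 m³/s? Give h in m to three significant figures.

h − h₀ = (Q/C)^(1/b) = (110/35.8)^(1/1.99) = 1.758 m
h = 0.16 + 1.758 = 1.918 m

1.92 m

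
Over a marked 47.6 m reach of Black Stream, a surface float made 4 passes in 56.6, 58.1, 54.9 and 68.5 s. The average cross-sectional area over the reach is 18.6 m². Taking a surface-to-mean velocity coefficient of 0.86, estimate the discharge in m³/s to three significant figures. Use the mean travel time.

t̄ = (56.6 + 58.1 + 54.9 + 68.5) / 4 = 59.525 s
v_surface = L / t̄ = 47.6 / 59.525 = 0.7997 m/s
v_mean = 0.86 × 0.7997 = 0.6877 m/s
Q = A × v_mean = 18.6 × 0.6877 = 12.79 m³/s

12.8 m³/s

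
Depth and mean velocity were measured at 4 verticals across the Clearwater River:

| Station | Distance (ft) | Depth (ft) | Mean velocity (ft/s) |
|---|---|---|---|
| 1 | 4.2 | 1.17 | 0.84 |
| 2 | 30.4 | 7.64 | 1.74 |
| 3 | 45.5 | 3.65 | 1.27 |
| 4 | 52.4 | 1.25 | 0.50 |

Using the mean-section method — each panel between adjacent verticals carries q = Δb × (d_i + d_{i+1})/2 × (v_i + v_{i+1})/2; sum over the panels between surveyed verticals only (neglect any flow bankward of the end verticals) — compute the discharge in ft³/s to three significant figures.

292 ft³/s

Panel 1-2: Δb = 26.2 ft, d̄ = (1.17+7.64)/2 = 4.405, v̄ = (0.84+1.74)/2 = 1.29 → q = 26.2×4.405×1.29 = 148.9 ft³/s
Panel 2-3: Δb = 15.1 ft, d̄ = (7.64+3.65)/2 = 5.645, v̄ = (1.74+1.27)/2 = 1.505 → q = 15.1×5.645×1.505 = 128.3 ft³/s
Panel 3-4: Δb = 6.9 ft, d̄ = (3.65+1.25)/2 = 2.45, v̄ = (1.27+0.50)/2 = 0.885 → q = 6.9×2.45×0.885 = 14.96 ft³/s
Q = Σ q = 292.1 ft³/s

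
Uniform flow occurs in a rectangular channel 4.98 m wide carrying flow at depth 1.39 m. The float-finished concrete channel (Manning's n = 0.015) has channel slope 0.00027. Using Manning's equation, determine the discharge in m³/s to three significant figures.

7.03 m³/s

A = b·y = 4.98 × 1.39 = 6.922 m²
P = b + 2y = 4.98 + 2×1.39 = 7.760 m
R = A/P = 6.922/7.760 = 0.8920 m
Q = (1/n)·A·R^(2/3)·S^(1/2) = (1/0.015) × 6.922 × 0.8920^(2/3) × 0.00027^(1/2) = 7.027 m³/s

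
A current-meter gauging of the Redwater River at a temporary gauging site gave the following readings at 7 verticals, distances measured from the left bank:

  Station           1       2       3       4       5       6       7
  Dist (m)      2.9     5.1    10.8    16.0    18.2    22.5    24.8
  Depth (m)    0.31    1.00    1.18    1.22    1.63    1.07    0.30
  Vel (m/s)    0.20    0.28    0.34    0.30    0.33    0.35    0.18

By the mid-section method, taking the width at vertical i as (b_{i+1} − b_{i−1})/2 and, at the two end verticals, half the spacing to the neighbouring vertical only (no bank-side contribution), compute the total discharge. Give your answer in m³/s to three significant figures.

7.76 m³/s

w_1 = (5.1 − 2.9)/2 = 1.1 m; q_1 = 0.20 × 0.31 × 1.1 = 0.06820 m³/s
w_2 = (10.8 − 2.9)/2 = 3.95 m; q_2 = 0.28 × 1.00 × 3.95 = 1.106 m³/s
w_3 = (16.0 − 5.1)/2 = 5.45 m; q_3 = 0.34 × 1.18 × 5.45 = 2.187 m³/s
w_4 = (18.2 − 10.8)/2 = 3.7 m; q_4 = 0.30 × 1.22 × 3.7 = 1.354 m³/s
w_5 = (22.5 − 16.0)/2 = 3.25 m; q_5 = 0.33 × 1.63 × 3.25 = 1.748 m³/s
w_6 = (24.8 − 18.2)/2 = 3.3 m; q_6 = 0.35 × 1.07 × 3.3 = 1.236 m³/s
w_7 = (24.8 − 22.5)/2 = 1.15 m; q_7 = 0.18 × 0.30 × 1.15 = 0.06210 m³/s
Q = Σ qᵢ = 7.761 m³/s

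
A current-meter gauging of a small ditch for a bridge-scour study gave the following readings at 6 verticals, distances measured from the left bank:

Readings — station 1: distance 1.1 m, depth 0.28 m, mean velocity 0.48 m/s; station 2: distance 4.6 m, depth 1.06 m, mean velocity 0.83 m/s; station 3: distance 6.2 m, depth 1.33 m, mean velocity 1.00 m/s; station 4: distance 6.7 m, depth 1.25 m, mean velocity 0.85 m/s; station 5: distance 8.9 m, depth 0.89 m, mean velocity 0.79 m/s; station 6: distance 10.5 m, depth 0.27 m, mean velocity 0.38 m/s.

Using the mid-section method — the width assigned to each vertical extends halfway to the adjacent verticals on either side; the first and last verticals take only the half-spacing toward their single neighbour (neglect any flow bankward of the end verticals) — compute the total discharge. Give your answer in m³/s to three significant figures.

6.73 m³/s

w_1 = (4.6 − 1.1)/2 = 1.75 m; q_1 = 0.48 × 0.28 × 1.75 = 0.2352 m³/s
w_2 = (6.2 − 1.1)/2 = 2.55 m; q_2 = 0.83 × 1.06 × 2.55 = 2.243 m³/s
w_3 = (6.7 − 4.6)/2 = 1.05 m; q_3 = 1.00 × 1.33 × 1.05 = 1.397 m³/s
w_4 = (8.9 − 6.2)/2 = 1.35 m; q_4 = 0.85 × 1.25 × 1.35 = 1.434 m³/s
w_5 = (10.5 − 6.7)/2 = 1.9 m; q_5 = 0.79 × 0.89 × 1.9 = 1.336 m³/s
w_6 = (10.5 − 8.9)/2 = 0.8 m; q_6 = 0.38 × 0.27 × 0.8 = 0.08208 m³/s
Q = Σ qᵢ = 6.728 m³/s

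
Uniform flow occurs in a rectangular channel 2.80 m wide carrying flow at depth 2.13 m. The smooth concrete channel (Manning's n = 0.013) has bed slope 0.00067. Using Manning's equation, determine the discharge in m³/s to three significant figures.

10.6 m³/s

A = b·y = 2.80 × 2.13 = 5.964 m²
P = b + 2y = 2.80 + 2×2.13 = 7.060 m
R = A/P = 5.964/7.060 = 0.8448 m
Q = (1/n)·A·R^(2/3)·S^(1/2) = (1/0.013) × 5.964 × 0.8448^(2/3) × 0.00067^(1/2) = 10.61 m³/s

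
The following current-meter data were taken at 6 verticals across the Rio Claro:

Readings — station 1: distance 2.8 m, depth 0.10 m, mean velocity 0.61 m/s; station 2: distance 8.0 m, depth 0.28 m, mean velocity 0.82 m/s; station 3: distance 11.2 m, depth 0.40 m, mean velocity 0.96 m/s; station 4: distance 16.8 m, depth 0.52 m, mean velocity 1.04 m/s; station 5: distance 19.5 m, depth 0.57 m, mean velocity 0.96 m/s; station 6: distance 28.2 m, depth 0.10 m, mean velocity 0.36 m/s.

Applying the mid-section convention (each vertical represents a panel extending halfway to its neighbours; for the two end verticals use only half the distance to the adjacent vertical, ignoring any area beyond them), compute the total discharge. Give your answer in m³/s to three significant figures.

w_1 = (8.0 − 2.8)/2 = 2.6 m; q_1 = 0.61 × 0.10 × 2.6 = 0.1586 m³/s
w_2 = (11.2 − 2.8)/2 = 4.2 m; q_2 = 0.82 × 0.28 × 4.2 = 0.9643 m³/s
w_3 = (16.8 − 8.0)/2 = 4.4 m; q_3 = 0.96 × 0.40 × 4.4 = 1.690 m³/s
w_4 = (19.5 − 11.2)/2 = 4.15 m; q_4 = 1.04 × 0.52 × 4.15 = 2.244 m³/s
w_5 = (28.2 − 16.8)/2 = 5.7 m; q_5 = 0.96 × 0.57 × 5.7 = 3.119 m³/s
w_6 = (28.2 − 19.5)/2 = 4.35 m; q_6 = 0.36 × 0.10 × 4.35 = 0.1566 m³/s
Q = Σ qᵢ = 8.332 m³/s

8.33 m³/s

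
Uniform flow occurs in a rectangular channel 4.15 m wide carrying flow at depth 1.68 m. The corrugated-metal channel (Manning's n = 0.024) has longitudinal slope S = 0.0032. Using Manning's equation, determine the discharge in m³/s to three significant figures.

15.6 m³/s

A = b·y = 4.15 × 1.68 = 6.972 m²
P = b + 2y = 4.15 + 2×1.68 = 7.510 m
R = A/P = 6.972/7.510 = 0.9284 m
Q = (1/n)·A·R^(2/3)·S^(1/2) = (1/0.024) × 6.972 × 0.9284^(2/3) × 0.0032^(1/2) = 15.64 m³/s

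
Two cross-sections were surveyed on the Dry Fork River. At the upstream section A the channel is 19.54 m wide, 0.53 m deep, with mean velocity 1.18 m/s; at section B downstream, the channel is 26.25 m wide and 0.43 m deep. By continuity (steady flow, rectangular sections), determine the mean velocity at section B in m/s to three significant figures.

Q = A₁V₁ = (19.54×0.53) × 1.18 = 12.22 m³/s
A₂ = 26.25 × 0.43 = 11.29 m²
V₂ = Q/A₂ = 12.22/11.29 = 1.083 m/s

1.08 m/s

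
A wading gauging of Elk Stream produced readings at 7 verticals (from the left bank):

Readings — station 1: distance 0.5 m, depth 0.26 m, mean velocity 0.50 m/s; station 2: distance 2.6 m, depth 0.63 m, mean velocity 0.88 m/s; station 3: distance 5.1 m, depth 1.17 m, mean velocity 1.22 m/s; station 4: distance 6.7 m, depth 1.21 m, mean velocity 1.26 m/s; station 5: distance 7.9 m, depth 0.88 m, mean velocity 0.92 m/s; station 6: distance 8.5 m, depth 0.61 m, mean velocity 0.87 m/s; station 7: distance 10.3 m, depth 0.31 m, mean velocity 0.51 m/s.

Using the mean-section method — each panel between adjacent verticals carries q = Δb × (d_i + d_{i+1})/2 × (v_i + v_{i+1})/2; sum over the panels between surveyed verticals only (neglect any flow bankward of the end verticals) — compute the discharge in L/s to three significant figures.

Panel 1-2: Δb = 2.1 m, d̄ = (0.26+0.63)/2 = 0.445, v̄ = (0.50+0.88)/2 = 0.69 → q = 2.1×0.445×0.69 = 0.6448 m³/s
Panel 2-3: Δb = 2.5 m, d̄ = (0.63+1.17)/2 = 0.9, v̄ = (0.88+1.22)/2 = 1.05 → q = 2.5×0.9×1.05 = 2.363 m³/s
Panel 3-4: Δb = 1.6 m, d̄ = (1.17+1.21)/2 = 1.19, v̄ = (1.22+1.26)/2 = 1.24 → q = 1.6×1.19×1.24 = 2.361 m³/s
Panel 4-5: Δb = 1.2 m, d̄ = (1.21+0.88)/2 = 1.045, v̄ = (1.26+0.92)/2 = 1.09 → q = 1.2×1.045×1.09 = 1.367 m³/s
Panel 5-6: Δb = 0.6 m, d̄ = (0.88+0.61)/2 = 0.745, v̄ = (0.92+0.87)/2 = 0.895 → q = 0.6×0.745×0.895 = 0.4001 m³/s
Panel 6-7: Δb = 1.8 m, d̄ = (0.61+0.31)/2 = 0.46, v̄ = (0.87+0.51)/2 = 0.69 → q = 1.8×0.46×0.69 = 0.5713 m³/s
Q = Σ q = 7.707 m³/s
= 7.707 × 1000 = 7707 L/s

7710 L/s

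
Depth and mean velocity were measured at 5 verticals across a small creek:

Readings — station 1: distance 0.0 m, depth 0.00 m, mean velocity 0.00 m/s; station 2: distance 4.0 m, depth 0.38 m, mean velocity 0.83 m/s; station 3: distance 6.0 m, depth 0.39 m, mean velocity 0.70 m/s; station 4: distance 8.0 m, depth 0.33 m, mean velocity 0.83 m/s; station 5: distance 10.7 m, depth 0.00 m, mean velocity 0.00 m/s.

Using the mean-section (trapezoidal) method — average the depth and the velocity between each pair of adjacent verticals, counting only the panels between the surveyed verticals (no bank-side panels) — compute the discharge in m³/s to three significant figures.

1.64 m³/s

Panel 1-2: Δb = 4 m, d̄ = (0.00+0.38)/2 = 0.19, v̄ = (0.00+0.83)/2 = 0.415 → q = 4×0.19×0.415 = 0.3154 m³/s
Panel 2-3: Δb = 2 m, d̄ = (0.38+0.39)/2 = 0.385, v̄ = (0.83+0.70)/2 = 0.765 → q = 2×0.385×0.765 = 0.5891 m³/s
Panel 3-4: Δb = 2 m, d̄ = (0.39+0.33)/2 = 0.36, v̄ = (0.70+0.83)/2 = 0.765 → q = 2×0.36×0.765 = 0.5508 m³/s
Panel 4-5: Δb = 2.7 m, d̄ = (0.33+0.00)/2 = 0.165, v̄ = (0.83+0.00)/2 = 0.415 → q = 2.7×0.165×0.415 = 0.1849 m³/s
Q = Σ q = 1.640 m³/s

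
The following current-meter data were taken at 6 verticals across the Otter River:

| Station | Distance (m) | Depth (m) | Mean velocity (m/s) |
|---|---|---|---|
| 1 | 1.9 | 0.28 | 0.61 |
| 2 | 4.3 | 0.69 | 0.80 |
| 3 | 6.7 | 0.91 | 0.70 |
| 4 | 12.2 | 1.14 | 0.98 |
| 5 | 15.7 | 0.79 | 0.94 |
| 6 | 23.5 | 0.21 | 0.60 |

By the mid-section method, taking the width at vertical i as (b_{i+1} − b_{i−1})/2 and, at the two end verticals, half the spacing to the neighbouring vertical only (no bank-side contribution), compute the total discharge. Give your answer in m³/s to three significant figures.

w_1 = (4.3 − 1.9)/2 = 1.2 m; q_1 = 0.61 × 0.28 × 1.2 = 0.2050 m³/s
w_2 = (6.7 − 1.9)/2 = 2.4 m; q_2 = 0.80 × 0.69 × 2.4 = 1.325 m³/s
w_3 = (12.2 − 4.3)/2 = 3.95 m; q_3 = 0.70 × 0.91 × 3.95 = 2.516 m³/s
w_4 = (15.7 − 6.7)/2 = 4.5 m; q_4 = 0.98 × 1.14 × 4.5 = 5.027 m³/s
w_5 = (23.5 − 12.2)/2 = 5.65 m; q_5 = 0.94 × 0.79 × 5.65 = 4.196 m³/s
w_6 = (23.5 − 15.7)/2 = 3.9 m; q_6 = 0.60 × 0.21 × 3.9 = 0.4914 m³/s
Q = Σ qᵢ = 13.76 m³/s

13.8 m³/s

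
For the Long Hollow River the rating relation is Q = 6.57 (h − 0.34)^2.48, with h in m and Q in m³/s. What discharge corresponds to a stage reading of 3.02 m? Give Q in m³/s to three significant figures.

Q = 6.57 × (3.02 − 0.34)^2.48 = 6.57 × 2.68^2.48 = 75.74 m³/s

75.7 m³/s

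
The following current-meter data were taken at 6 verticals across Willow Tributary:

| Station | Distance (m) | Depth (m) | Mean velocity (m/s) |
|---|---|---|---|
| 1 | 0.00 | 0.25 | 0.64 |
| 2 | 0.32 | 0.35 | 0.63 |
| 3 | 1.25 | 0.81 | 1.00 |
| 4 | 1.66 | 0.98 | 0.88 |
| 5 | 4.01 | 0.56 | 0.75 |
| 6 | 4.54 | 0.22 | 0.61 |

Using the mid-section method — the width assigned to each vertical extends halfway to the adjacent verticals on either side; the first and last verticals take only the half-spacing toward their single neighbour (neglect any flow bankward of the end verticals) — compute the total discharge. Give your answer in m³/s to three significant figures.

2.54 m³/s

w_1 = (0.32 − 0.00)/2 = 0.16 m; q_1 = 0.64 × 0.25 × 0.16 = 0.02560 m³/s
w_2 = (1.25 − 0.00)/2 = 0.625 m; q_2 = 0.63 × 0.35 × 0.625 = 0.1378 m³/s
w_3 = (1.66 − 0.32)/2 = 0.67 m; q_3 = 1.00 × 0.81 × 0.67 = 0.5427 m³/s
w_4 = (4.01 − 1.25)/2 = 1.38 m; q_4 = 0.88 × 0.98 × 1.38 = 1.190 m³/s
w_5 = (4.54 − 1.66)/2 = 1.44 m; q_5 = 0.75 × 0.56 × 1.44 = 0.6048 m³/s
w_6 = (4.54 − 4.01)/2 = 0.265 m; q_6 = 0.61 × 0.22 × 0.265 = 0.03556 m³/s
Q = Σ qᵢ = 2.537 m³/s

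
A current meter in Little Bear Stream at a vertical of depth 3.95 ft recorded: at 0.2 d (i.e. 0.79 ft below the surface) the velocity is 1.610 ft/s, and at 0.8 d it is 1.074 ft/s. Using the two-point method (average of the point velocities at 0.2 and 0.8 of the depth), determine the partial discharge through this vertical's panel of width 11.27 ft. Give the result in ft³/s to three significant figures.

59.7 ft³/s

v̄ = (1.610 + 1.074) / 2 = 1.342 ft/s
q = v̄ × d × w = 1.342 × 3.95 × 11.27 = 59.74 ft³/s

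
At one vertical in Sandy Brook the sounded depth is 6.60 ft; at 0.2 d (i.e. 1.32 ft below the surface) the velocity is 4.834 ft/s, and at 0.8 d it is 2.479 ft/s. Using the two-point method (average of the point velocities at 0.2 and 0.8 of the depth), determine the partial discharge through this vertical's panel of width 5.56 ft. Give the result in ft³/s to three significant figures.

134 ft³/s

v̄ = (4.834 + 2.479) / 2 = 3.657 ft/s
q = v̄ × d × w = 3.657 × 6.60 × 5.56 = 134.2 ft³/s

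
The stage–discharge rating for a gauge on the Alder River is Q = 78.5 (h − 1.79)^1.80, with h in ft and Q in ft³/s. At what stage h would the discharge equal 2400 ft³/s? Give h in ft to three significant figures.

h − h₀ = (Q/C)^(1/b) = (2400/78.5)^(1/1.80) = 6.686 ft
h = 1.79 + 6.686 = 8.476 ft

8.48 ft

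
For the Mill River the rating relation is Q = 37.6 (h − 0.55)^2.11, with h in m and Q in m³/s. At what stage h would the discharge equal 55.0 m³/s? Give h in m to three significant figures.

1.75 m

h − h₀ = (Q/C)^(1/b) = (55.0/37.6)^(1/2.11) = 1.198 m
h = 0.55 + 1.198 = 1.748 m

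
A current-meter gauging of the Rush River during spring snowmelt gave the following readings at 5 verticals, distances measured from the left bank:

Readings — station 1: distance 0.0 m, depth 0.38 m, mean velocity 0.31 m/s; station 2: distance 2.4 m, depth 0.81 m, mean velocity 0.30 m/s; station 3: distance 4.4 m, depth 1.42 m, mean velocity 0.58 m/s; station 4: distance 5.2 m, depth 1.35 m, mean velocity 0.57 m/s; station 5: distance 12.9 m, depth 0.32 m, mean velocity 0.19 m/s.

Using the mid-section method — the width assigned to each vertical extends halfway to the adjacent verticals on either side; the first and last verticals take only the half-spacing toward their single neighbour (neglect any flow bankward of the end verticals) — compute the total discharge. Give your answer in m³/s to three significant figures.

5.33 m³/s

w_1 = (2.4 − 0.0)/2 = 1.2 m; q_1 = 0.31 × 0.38 × 1.2 = 0.1414 m³/s
w_2 = (4.4 − 0.0)/2 = 2.2 m; q_2 = 0.30 × 0.81 × 2.2 = 0.5346 m³/s
w_3 = (5.2 − 2.4)/2 = 1.4 m; q_3 = 0.58 × 1.42 × 1.4 = 1.153 m³/s
w_4 = (12.9 − 4.4)/2 = 4.25 m; q_4 = 0.57 × 1.35 × 4.25 = 3.270 m³/s
w_5 = (12.9 − 5.2)/2 = 3.85 m; q_5 = 0.19 × 0.32 × 3.85 = 0.2341 m³/s
Q = Σ qᵢ = 5.333 m³/s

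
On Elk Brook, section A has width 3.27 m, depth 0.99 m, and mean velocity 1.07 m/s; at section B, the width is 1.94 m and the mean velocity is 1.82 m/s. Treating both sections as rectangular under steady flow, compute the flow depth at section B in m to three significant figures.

0.981 m

Q = A₁V₁ = (3.27×0.99) × 1.07 = 3.464 m³/s
d₂ = Q/(b₂ V₂) = 3.464/(1.94×1.82) = 0.9811 m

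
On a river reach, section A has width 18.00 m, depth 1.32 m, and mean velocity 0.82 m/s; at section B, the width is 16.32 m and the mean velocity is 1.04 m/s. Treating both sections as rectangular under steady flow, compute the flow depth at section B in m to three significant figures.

Q = A₁V₁ = (18.00×1.32) × 0.82 = 19.48 m³/s
d₂ = Q/(b₂ V₂) = 19.48/(16.32×1.04) = 1.148 m

1.15 m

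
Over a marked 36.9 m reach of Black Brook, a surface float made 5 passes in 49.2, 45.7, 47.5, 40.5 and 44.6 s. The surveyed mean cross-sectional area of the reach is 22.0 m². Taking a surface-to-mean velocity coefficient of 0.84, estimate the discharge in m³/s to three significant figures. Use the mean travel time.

t̄ = (49.2 + 45.7 + 47.5 + 40.5 + 44.6) / 5 = 45.5 s
v_surface = L / t̄ = 36.9 / 45.5 = 0.8110 m/s
v_mean = 0.84 × 0.8110 = 0.6812 m/s
Q = A × v_mean = 22.0 × 0.6812 = 14.99 m³/s

15.0 m³/s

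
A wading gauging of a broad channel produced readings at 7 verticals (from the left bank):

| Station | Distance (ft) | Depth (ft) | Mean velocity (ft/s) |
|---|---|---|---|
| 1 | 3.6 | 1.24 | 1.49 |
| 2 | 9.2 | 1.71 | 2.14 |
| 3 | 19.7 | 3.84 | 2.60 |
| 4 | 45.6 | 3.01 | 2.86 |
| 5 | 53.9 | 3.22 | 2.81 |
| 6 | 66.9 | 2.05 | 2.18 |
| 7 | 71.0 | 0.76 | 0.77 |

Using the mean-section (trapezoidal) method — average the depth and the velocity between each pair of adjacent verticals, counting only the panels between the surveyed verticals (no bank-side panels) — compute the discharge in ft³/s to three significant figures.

493 ft³/s

Panel 1-2: Δb = 5.6 ft, d̄ = (1.24+1.71)/2 = 1.475, v̄ = (1.49+2.14)/2 = 1.815 → q = 5.6×1.475×1.815 = 14.99 ft³/s
Panel 2-3: Δb = 10.5 ft, d̄ = (1.71+3.84)/2 = 2.775, v̄ = (2.14+2.60)/2 = 2.37 → q = 10.5×2.775×2.37 = 69.06 ft³/s
Panel 3-4: Δb = 25.9 ft, d̄ = (3.84+3.01)/2 = 3.425, v̄ = (2.60+2.86)/2 = 2.73 → q = 25.9×3.425×2.73 = 242.2 ft³/s
Panel 4-5: Δb = 8.3 ft, d̄ = (3.01+3.22)/2 = 3.115, v̄ = (2.86+2.81)/2 = 2.835 → q = 8.3×3.115×2.835 = 73.30 ft³/s
Panel 5-6: Δb = 13 ft, d̄ = (3.22+2.05)/2 = 2.635, v̄ = (2.81+2.18)/2 = 2.495 → q = 13×2.635×2.495 = 85.47 ft³/s
Panel 6-7: Δb = 4.1 ft, d̄ = (2.05+0.76)/2 = 1.405, v̄ = (2.18+0.77)/2 = 1.475 → q = 4.1×1.405×1.475 = 8.497 ft³/s
Q = Σ q = 493.5 ft³/s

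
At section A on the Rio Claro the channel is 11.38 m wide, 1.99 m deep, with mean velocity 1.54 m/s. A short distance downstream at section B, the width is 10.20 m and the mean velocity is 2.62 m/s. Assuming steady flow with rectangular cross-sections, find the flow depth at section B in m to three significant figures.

1.31 m

Q = A₁V₁ = (11.38×1.99) × 1.54 = 34.88 m³/s
d₂ = Q/(b₂ V₂) = 34.88/(10.20×2.62) = 1.305 m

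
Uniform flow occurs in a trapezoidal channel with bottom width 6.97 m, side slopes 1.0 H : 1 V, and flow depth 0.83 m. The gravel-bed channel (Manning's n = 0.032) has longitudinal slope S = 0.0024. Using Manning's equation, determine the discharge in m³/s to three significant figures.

A = (b + z·y)·y = (6.97 + 1.0×0.83)×0.83 = 6.474 m²
P = b + 2y√(1+z²) = 6.97 + 2×0.83×√(1+1.0²) = 9.318 m
R = A/P = 6.474/9.318 = 0.6948 m
Q = (1/n)·A·R^(2/3)·S^(1/2) = (1/0.032) × 6.474 × 0.6948^(2/3) × 0.0024^(1/2) = 7.775 m³/s

7.78 m³/s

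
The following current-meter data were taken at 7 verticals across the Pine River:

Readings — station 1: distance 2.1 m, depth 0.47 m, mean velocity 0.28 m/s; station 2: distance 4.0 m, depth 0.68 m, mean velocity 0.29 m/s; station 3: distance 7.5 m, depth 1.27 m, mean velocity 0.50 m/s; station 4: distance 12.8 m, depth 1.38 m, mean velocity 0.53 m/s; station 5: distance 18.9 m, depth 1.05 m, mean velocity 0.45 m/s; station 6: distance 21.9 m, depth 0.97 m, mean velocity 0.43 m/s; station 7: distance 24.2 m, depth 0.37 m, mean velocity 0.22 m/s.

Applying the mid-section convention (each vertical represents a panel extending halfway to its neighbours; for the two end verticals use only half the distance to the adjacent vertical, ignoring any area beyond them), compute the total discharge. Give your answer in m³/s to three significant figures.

w_1 = (4.0 − 2.1)/2 = 0.95 m; q_1 = 0.28 × 0.47 × 0.95 = 0.1250 m³/s
w_2 = (7.5 − 2.1)/2 = 2.7 m; q_2 = 0.29 × 0.68 × 2.7 = 0.5324 m³/s
w_3 = (12.8 − 4.0)/2 = 4.4 m; q_3 = 0.50 × 1.27 × 4.4 = 2.794 m³/s
w_4 = (18.9 − 7.5)/2 = 5.7 m; q_4 = 0.53 × 1.38 × 5.7 = 4.169 m³/s
w_5 = (21.9 − 12.8)/2 = 4.55 m; q_5 = 0.45 × 1.05 × 4.55 = 2.150 m³/s
w_6 = (24.2 − 18.9)/2 = 2.65 m; q_6 = 0.43 × 0.97 × 2.65 = 1.105 m³/s
w_7 = (24.2 − 21.9)/2 = 1.15 m; q_7 = 0.22 × 0.37 × 1.15 = 0.09361 m³/s
Q = Σ qᵢ = 10.97 m³/s

11.0 m³/s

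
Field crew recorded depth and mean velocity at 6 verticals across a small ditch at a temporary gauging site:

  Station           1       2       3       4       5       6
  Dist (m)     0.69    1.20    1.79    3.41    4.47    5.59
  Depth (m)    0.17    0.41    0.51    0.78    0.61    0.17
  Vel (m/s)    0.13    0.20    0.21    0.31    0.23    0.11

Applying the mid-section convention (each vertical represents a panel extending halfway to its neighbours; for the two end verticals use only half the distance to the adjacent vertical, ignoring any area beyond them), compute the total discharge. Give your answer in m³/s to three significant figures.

w_1 = (1.20 − 0.69)/2 = 0.255 m; q_1 = 0.13 × 0.17 × 0.255 = 0.005636 m³/s
w_2 = (1.79 − 0.69)/2 = 0.55 m; q_2 = 0.20 × 0.41 × 0.55 = 0.04510 m³/s
w_3 = (3.41 − 1.20)/2 = 1.105 m; q_3 = 0.21 × 0.51 × 1.105 = 0.1183 m³/s
w_4 = (4.47 − 1.79)/2 = 1.34 m; q_4 = 0.31 × 0.78 × 1.34 = 0.3240 m³/s
w_5 = (5.59 − 3.41)/2 = 1.09 m; q_5 = 0.23 × 0.61 × 1.09 = 0.1529 m³/s
w_6 = (5.59 − 4.47)/2 = 0.56 m; q_6 = 0.11 × 0.17 × 0.56 = 0.01047 m³/s
Q = Σ qᵢ = 0.6565 m³/s

0.656 m³/s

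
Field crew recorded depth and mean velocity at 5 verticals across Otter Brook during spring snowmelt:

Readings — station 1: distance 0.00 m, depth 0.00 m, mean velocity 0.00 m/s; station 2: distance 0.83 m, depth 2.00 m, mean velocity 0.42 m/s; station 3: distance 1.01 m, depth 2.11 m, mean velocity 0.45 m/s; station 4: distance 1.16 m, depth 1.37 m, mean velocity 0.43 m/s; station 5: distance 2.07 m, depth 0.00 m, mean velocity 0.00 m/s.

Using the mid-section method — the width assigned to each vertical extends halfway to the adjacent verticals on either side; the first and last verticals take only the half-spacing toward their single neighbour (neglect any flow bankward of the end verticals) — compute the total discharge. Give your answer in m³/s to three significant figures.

w_2 = (1.01 − 0.00)/2 = 0.505 m; q_2 = 0.42 × 2.00 × 0.505 = 0.4242 m³/s
w_3 = (1.16 − 0.83)/2 = 0.165 m; q_3 = 0.45 × 2.11 × 0.165 = 0.1567 m³/s
w_4 = (2.07 − 1.01)/2 = 0.53 m; q_4 = 0.43 × 1.37 × 0.53 = 0.3122 m³/s
Stations 1, 5 contribute zero (depth or velocity is 0).
Q = Σ qᵢ = 0.8931 m³/s

0.893 m³/s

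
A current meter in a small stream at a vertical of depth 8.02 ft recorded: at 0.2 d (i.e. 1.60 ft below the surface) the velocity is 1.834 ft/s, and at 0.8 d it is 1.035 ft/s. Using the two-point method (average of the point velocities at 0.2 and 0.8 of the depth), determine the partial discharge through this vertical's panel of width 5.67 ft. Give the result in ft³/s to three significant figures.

v̄ = (1.834 + 1.035) / 2 = 1.435 ft/s
q = v̄ × d × w = 1.435 × 8.02 × 5.67 = 65.23 ft³/s

65.2 ft³/s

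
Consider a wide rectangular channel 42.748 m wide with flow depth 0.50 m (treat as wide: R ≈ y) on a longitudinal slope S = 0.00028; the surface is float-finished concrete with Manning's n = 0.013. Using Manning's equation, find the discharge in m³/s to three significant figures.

17.3 m³/s

A = b·y = 42.748 × 0.50 = 21.37 m²
Wide channel: R ≈ y = 0.50 m
Q = (1/n)·A·R^(2/3)·S^(1/2) = (1/0.013) × 21.37 × 0.5000^(2/3) × 0.00028^(1/2) = 17.33 m³/s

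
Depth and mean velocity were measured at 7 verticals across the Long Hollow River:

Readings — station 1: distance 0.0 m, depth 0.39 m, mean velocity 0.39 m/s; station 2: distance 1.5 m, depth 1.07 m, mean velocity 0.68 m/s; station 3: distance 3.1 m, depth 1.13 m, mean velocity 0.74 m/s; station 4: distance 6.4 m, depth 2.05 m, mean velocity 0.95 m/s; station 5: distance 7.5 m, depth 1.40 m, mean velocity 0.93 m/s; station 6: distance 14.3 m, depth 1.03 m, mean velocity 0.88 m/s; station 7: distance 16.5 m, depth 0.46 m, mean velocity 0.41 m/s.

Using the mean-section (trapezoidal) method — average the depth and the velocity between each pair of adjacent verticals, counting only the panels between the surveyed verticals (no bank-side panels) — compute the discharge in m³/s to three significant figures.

Panel 1-2: Δb = 1.5 m, d̄ = (0.39+1.07)/2 = 0.73, v̄ = (0.39+0.68)/2 = 0.535 → q = 1.5×0.73×0.535 = 0.5858 m³/s
Panel 2-3: Δb = 1.6 m, d̄ = (1.07+1.13)/2 = 1.1, v̄ = (0.68+0.74)/2 = 0.71 → q = 1.6×1.1×0.71 = 1.250 m³/s
Panel 3-4: Δb = 3.3 m, d̄ = (1.13+2.05)/2 = 1.59, v̄ = (0.74+0.95)/2 = 0.845 → q = 3.3×1.59×0.845 = 4.434 m³/s
Panel 4-5: Δb = 1.1 m, d̄ = (2.05+1.40)/2 = 1.725, v̄ = (0.95+0.93)/2 = 0.94 → q = 1.1×1.725×0.94 = 1.784 m³/s
Panel 5-6: Δb = 6.8 m, d̄ = (1.40+1.03)/2 = 1.215, v̄ = (0.93+0.88)/2 = 0.905 → q = 6.8×1.215×0.905 = 7.477 m³/s
Panel 6-7: Δb = 2.2 m, d̄ = (1.03+0.46)/2 = 0.745, v̄ = (0.88+0.41)/2 = 0.645 → q = 2.2×0.745×0.645 = 1.057 m³/s
Q = Σ q = 16.59 m³/s

16.6 m³/s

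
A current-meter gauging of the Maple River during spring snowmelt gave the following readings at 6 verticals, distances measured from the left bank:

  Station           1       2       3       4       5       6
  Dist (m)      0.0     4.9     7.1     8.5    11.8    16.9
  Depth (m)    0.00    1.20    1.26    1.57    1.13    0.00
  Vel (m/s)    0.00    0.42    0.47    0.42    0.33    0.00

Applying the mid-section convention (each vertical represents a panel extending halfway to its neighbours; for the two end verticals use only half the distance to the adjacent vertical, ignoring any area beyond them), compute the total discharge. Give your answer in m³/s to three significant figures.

5.97 m³/s

w_2 = (7.1 − 0.0)/2 = 3.55 m; q_2 = 0.42 × 1.20 × 3.55 = 1.789 m³/s
w_3 = (8.5 − 4.9)/2 = 1.8 m; q_3 = 0.47 × 1.26 × 1.8 = 1.066 m³/s
w_4 = (11.8 − 7.1)/2 = 2.35 m; q_4 = 0.42 × 1.57 × 2.35 = 1.550 m³/s
w_5 = (16.9 − 8.5)/2 = 4.2 m; q_5 = 0.33 × 1.13 × 4.2 = 1.566 m³/s
Stations 1, 6 contribute zero (depth or velocity is 0).
Q = Σ qᵢ = 5.971 m³/s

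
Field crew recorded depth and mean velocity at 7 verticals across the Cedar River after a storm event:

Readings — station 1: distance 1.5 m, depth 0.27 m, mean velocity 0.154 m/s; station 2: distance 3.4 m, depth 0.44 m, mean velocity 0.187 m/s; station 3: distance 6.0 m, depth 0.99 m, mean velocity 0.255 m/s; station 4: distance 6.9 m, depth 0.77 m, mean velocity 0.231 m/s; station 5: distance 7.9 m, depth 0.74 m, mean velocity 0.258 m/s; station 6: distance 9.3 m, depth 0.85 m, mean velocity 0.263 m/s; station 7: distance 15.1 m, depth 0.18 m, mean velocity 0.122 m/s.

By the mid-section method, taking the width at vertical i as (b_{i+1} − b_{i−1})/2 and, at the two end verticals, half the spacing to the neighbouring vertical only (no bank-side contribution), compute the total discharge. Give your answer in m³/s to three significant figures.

1.93 m³/s

w_1 = (3.4 − 1.5)/2 = 0.95 m; q_1 = 0.154 × 0.27 × 0.95 = 0.03950 m³/s
w_2 = (6.0 − 1.5)/2 = 2.25 m; q_2 = 0.187 × 0.44 × 2.25 = 0.1851 m³/s
w_3 = (6.9 − 3.4)/2 = 1.75 m; q_3 = 0.255 × 0.99 × 1.75 = 0.4418 m³/s
w_4 = (7.9 − 6.0)/2 = 0.95 m; q_4 = 0.231 × 0.77 × 0.95 = 0.1690 m³/s
w_5 = (9.3 − 6.9)/2 = 1.2 m; q_5 = 0.258 × 0.74 × 1.2 = 0.2291 m³/s
w_6 = (15.1 − 7.9)/2 = 3.6 m; q_6 = 0.263 × 0.85 × 3.6 = 0.8048 m³/s
w_7 = (15.1 − 9.3)/2 = 2.9 m; q_7 = 0.122 × 0.18 × 2.9 = 0.06368 m³/s
Q = Σ qᵢ = 1.933 m³/s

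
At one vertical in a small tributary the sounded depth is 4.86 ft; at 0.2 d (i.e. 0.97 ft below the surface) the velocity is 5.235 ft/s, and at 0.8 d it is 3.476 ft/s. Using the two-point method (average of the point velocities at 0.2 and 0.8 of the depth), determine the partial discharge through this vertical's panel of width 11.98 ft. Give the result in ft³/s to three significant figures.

v̄ = (5.235 + 3.476) / 2 = 4.356 ft/s
q = v̄ × d × w = 4.356 × 4.86 × 11.98 = 253.6 ft³/s

254 ft³/s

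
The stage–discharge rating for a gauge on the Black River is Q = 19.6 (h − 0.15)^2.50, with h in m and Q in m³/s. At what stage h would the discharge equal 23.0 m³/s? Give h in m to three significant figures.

h − h₀ = (Q/C)^(1/b) = (23.0/19.6)^(1/2.50) = 1.066 m
h = 0.15 + 1.066 = 1.216 m

1.22 m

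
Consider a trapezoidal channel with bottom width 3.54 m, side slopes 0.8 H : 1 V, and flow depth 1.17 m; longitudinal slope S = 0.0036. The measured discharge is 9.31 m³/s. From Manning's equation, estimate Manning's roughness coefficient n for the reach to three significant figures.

0.0291

A = (b + z·y)·y = (3.54 + 0.8×1.17)×1.17 = 5.237 m²
P = b + 2y√(1+z²) = 3.54 + 2×1.17×√(1+0.8²) = 6.537 m
R = A/P = 5.237/6.537 = 0.8012 m
n = (1/Q)·A·R^(2/3)·S^(1/2) = (1/9.31) × 5.237 × 0.8626 × 0.06000 = 0.02911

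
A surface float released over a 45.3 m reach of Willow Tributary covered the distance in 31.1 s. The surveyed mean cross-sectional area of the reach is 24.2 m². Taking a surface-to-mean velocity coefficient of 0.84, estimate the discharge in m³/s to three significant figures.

29.6 m³/s

v_surface = L / t̄ = 45.3 / 31.1 = 1.457 m/s
v_mean = 0.84 × 1.457 = 1.224 m/s
Q = A × v_mean = 24.2 × 1.224 = 29.61 m³/s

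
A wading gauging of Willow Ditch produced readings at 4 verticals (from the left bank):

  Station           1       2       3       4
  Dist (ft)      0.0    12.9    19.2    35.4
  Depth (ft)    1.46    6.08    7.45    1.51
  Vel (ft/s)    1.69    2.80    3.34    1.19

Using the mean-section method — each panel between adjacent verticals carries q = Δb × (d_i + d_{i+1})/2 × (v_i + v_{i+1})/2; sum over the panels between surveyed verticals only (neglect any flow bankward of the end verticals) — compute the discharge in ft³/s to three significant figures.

Panel 1-2: Δb = 12.9 ft, d̄ = (1.46+6.08)/2 = 3.77, v̄ = (1.69+2.80)/2 = 2.245 → q = 12.9×3.77×2.245 = 109.2 ft³/s
Panel 2-3: Δb = 6.3 ft, d̄ = (6.08+7.45)/2 = 6.765, v̄ = (2.80+3.34)/2 = 3.07 → q = 6.3×6.765×3.07 = 130.8 ft³/s
Panel 3-4: Δb = 16.2 ft, d̄ = (7.45+1.51)/2 = 4.48, v̄ = (3.34+1.19)/2 = 2.265 → q = 16.2×4.48×2.265 = 164.4 ft³/s
Q = Σ q = 404.4 ft³/s

404 ft³/s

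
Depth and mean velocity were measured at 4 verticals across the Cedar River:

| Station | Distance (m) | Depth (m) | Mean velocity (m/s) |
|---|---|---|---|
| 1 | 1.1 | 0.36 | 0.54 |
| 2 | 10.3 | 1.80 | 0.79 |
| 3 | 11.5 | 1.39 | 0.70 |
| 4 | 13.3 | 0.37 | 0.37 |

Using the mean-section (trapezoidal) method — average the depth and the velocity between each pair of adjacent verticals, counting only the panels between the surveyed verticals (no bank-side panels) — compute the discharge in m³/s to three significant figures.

8.88 m³/s

Panel 1-2: Δb = 9.2 m, d̄ = (0.36+1.80)/2 = 1.08, v̄ = (0.54+0.79)/2 = 0.665 → q = 9.2×1.08×0.665 = 6.607 m³/s
Panel 2-3: Δb = 1.2 m, d̄ = (1.80+1.39)/2 = 1.595, v̄ = (0.79+0.70)/2 = 0.745 → q = 1.2×1.595×0.745 = 1.426 m³/s
Panel 3-4: Δb = 1.8 m, d̄ = (1.39+0.37)/2 = 0.88, v̄ = (0.70+0.37)/2 = 0.535 → q = 1.8×0.88×0.535 = 0.8474 m³/s
Q = Σ q = 8.881 m³/s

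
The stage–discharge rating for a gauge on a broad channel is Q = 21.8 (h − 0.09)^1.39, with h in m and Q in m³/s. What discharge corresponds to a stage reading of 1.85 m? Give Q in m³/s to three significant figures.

47.8 m³/s

Q = 21.8 × (1.85 − 0.09)^1.39 = 21.8 × 1.76^1.39 = 47.83 m³/s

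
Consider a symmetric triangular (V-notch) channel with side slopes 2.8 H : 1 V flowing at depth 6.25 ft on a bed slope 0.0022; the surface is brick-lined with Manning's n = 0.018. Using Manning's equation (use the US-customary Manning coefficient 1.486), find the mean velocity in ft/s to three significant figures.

7.95 ft/s

A = z·y² = 2.8×6.25² = 109.4 ft²
P = 2y√(1+z²) = 2×6.25×√(1+2.8²) = 37.17 ft
R = A/P = 109.4/37.17 = 2.943 ft
Q = (1.486/n)·A·R^(2/3)·S^(1/2) = (1.486/0.018) × 109.4 × 2.943^(2/3) × 0.0022^(1/2) = 869.8 ft³/s
V = Q/A = 869.8/109.4 = 7.952 ft/s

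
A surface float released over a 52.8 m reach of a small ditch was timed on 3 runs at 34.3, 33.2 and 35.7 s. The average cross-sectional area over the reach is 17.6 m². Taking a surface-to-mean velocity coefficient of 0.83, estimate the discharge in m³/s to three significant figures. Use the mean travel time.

22.4 m³/s

t̄ = (34.3 + 33.2 + 35.7) / 3 = 34.4 s
v_surface = L / t̄ = 52.8 / 34.4 = 1.535 m/s
v_mean = 0.83 × 1.535 = 1.274 m/s
Q = A × v_mean = 17.6 × 1.274 = 22.42 m³/s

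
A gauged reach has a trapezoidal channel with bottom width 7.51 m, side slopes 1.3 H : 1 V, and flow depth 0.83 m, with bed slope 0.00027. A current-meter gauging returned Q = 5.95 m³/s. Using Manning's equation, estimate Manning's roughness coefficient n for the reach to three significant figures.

A = (b + z·y)·y = (7.51 + 1.3×0.83)×0.83 = 7.129 m²
P = b + 2y√(1+z²) = 7.51 + 2×0.83×√(1+1.3²) = 10.23 m
R = A/P = 7.129/10.23 = 0.6967 m
n = (1/Q)·A·R^(2/3)·S^(1/2) = (1/5.95) × 7.129 × 0.7859 × 0.01643 = 0.01547

0.0155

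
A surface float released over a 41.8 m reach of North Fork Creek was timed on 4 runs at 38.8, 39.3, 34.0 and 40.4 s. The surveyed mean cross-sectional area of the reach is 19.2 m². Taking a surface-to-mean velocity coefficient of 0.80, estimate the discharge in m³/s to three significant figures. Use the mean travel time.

t̄ = (38.8 + 39.3 + 34.0 + 40.4) / 4 = 38.125 s
v_surface = L / t̄ = 41.8 / 38.125 = 1.096 m/s
v_mean = 0.80 × 1.096 = 0.8771 m/s
Q = A × v_mean = 19.2 × 0.8771 = 16.84 m³/s

16.8 m³/s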